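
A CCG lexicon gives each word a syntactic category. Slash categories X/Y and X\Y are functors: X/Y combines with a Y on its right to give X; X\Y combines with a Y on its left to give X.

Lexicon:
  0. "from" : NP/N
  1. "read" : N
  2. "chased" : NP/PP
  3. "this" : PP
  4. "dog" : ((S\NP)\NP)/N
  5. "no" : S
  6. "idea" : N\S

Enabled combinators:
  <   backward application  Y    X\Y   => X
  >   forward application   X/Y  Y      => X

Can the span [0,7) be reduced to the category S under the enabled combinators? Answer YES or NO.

[0,7] S   <
  [0,2] NP   >
    [0,1] "from" : NP/N
    [1,2] "read" : N
  [2,7] S\NP   <
    [2,4] NP   >
      [2,3] "chased" : NP/PP
      [3,4] "this" : PP
    [4,7] (S\NP)\NP   >
      [4,5] "dog" : ((S\NP)\NP)/N
      [5,7] N   <
        [5,6] "no" : S
        [6,7] "idea" : N\S

YES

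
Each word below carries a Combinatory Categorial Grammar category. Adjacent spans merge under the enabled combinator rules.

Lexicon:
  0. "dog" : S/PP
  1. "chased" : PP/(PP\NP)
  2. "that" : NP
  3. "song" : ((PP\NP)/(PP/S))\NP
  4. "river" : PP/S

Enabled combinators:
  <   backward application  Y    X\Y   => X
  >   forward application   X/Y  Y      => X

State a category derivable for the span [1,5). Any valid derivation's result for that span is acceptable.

PP

[0,5] S   >
  [0,1] "dog" : S/PP
  [1,5] PP   >
    [1,2] "chased" : PP/(PP\NP)
    [2,5] PP\NP   >
      [2,4] (PP\NP)/(PP/S)   <
        [2,3] "that" : NP
        [3,4] "song" : ((PP\NP)/(PP/S))\NP
      [4,5] "river" : PP/S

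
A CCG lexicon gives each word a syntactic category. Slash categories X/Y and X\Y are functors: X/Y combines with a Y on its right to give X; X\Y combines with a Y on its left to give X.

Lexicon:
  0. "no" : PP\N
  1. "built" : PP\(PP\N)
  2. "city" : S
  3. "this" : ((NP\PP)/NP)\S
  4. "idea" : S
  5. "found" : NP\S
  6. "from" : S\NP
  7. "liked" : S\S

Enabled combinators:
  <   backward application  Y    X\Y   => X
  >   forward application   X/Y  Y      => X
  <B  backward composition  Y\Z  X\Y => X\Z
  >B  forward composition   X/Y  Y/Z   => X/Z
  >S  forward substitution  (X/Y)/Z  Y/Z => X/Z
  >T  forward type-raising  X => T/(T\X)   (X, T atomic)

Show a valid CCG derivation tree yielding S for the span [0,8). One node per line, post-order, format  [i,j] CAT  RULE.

[0,1] PP\N  lex  "no"
[1,2] PP\(PP\N)  lex  "built"
[0,2] PP  <  k=1
[2,3] S  lex  "city"
[3,4] ((NP\PP)/NP)\S  lex  "this"
[2,4] (NP\PP)/NP  <  k=3
[4,5] S  lex  "idea"
[5,6] NP\S  lex  "found"
[4,6] NP  <  k=5
[2,6] NP\PP  >  k=4
[6,7] S\NP  lex  "from"
[7,8] S\S  lex  "liked"
[6,8] S\NP  <B  k=7
[2,8] S\PP  <B  k=6
[0,8] S  <  k=2

[0,8] S   <
  [0,2] PP   <
    [0,1] "no" : PP\N
    [1,2] "built" : PP\(PP\N)
  [2,8] S\PP   <B
    [2,6] NP\PP   >
      [2,4] (NP\PP)/NP   <
        [2,3] "city" : S
        [3,4] "this" : ((NP\PP)/NP)\S
      [4,6] NP   <
        [4,5] "idea" : S
        [5,6] "found" : NP\S
    [6,8] S\NP   <B
      [6,7] "from" : S\NP
      [7,8] "liked" : S\S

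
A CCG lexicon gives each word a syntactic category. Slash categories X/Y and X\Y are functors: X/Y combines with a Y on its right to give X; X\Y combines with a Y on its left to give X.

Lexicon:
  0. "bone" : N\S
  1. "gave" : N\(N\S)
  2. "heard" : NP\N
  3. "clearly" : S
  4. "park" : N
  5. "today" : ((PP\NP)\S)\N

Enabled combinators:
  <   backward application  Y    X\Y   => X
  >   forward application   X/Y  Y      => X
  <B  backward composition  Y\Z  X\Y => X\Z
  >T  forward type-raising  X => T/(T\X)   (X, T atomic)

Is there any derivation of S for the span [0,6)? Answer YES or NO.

N\S N\(N\S) NP\N S N ((PP\NP)\S)\N
CKY chart[0,6] = {N/(N\PP), NP/(NP\PP), PP, PP/(PP\PP), S/(S\PP)}; S ∉ chart

NO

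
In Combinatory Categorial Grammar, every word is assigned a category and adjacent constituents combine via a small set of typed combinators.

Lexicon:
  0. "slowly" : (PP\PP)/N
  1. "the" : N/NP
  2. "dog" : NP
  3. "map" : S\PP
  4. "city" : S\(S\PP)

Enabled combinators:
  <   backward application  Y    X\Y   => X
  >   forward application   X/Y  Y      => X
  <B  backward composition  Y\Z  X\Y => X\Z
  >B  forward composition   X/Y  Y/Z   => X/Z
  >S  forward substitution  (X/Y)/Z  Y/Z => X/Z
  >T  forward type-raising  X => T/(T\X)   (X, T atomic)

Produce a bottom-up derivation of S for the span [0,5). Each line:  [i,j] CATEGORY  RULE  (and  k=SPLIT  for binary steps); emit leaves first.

[0,1] (PP\PP)/N  lex  "slowly"
[1,2] N/NP  lex  "the"
[2,3] NP  lex  "dog"
[1,3] N  >  k=2
[0,3] PP\PP  >  k=1
[3,4] S\PP  lex  "map"
[0,4] S\PP  <B  k=3
[4,5] S\(S\PP)  lex  "city"
[0,5] S  <  k=4

[0,5] S   <
  [0,4] S\PP   <B
    [0,3] PP\PP   >
      [0,1] "slowly" : (PP\PP)/N
      [1,3] N   >
        [1,2] "the" : N/NP
        [2,3] "dog" : NP
    [3,4] "map" : S\PP
  [4,5] "city" : S\(S\PP)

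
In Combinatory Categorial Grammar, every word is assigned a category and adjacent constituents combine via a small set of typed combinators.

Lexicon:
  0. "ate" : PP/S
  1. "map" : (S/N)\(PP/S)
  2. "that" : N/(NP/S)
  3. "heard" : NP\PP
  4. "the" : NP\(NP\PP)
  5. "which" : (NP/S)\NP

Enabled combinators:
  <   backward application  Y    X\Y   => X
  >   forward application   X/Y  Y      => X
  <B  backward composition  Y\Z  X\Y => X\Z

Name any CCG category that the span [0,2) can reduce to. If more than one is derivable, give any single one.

S/N

[0,6] S   >
  [0,2] S/N   <
    [0,1] "ate" : PP/S
    [1,2] "map" : (S/N)\(PP/S)
  [2,6] N   >
    [2,3] "that" : N/(NP/S)
    [3,6] NP/S   <
      [3,5] NP   <
        [3,4] "heard" : NP\PP
        [4,5] "the" : NP\(NP\PP)
      [5,6] "which" : (NP/S)\NP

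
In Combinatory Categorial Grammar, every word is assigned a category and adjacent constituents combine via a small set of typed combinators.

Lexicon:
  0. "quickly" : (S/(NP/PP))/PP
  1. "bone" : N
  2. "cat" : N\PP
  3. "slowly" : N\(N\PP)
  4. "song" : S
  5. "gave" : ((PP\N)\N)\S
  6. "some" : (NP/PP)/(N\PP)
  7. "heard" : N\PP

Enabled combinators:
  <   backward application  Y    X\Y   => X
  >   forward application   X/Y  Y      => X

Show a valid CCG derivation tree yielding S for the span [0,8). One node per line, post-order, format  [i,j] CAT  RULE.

[0,8] S   >
  [0,6] S/(NP/PP)   >
    [0,1] "quickly" : (S/(NP/PP))/PP
    [1,6] PP   <
      [1,2] "bone" : N
      [2,6] PP\N   <
        [2,4] N   <
          [2,3] "cat" : N\PP
          [3,4] "slowly" : N\(N\PP)
        [4,6] (PP\N)\N   <
          [4,5] "song" : S
          [5,6] "gave" : ((PP\N)\N)\S
  [6,8] NP/PP   >
    [6,7] "some" : (NP/PP)/(N\PP)
    [7,8] "heard" : N\PP

[0,1] (S/(NP/PP))/PP  lex  "quickly"
[1,2] N  lex  "bone"
[2,3] N\PP  lex  "cat"
[3,4] N\(N\PP)  lex  "slowly"
[2,4] N  <  k=3
[4,5] S  lex  "song"
[5,6] ((PP\N)\N)\S  lex  "gave"
[4,6] (PP\N)\N  <  k=5
[2,6] PP\N  <  k=4
[1,6] PP  <  k=2
[0,6] S/(NP/PP)  >  k=1
[6,7] (NP/PP)/(N\PP)  lex  "some"
[7,8] N\PP  lex  "heard"
[6,8] NP/PP  >  k=7
[0,8] S  >  k=6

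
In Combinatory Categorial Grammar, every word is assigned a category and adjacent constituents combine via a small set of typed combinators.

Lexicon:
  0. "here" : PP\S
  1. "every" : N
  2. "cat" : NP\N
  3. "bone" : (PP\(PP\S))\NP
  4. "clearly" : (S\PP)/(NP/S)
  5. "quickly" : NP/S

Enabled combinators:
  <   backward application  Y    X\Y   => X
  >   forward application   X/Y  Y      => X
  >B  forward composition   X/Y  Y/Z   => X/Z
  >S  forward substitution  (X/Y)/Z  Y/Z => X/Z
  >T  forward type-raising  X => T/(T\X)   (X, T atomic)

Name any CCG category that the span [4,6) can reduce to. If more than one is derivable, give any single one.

[0,6] S   <
  [0,4] PP   <
    [0,1] "here" : PP\S
    [1,4] PP\(PP\S)   <
      [1,3] NP   >
        [1,2] NP/(NP\N)   >T
          [1,2] "every" : N
        [2,3] "cat" : NP\N
      [3,4] "bone" : (PP\(PP\S))\NP
  [4,6] S\PP   >
    [4,5] "clearly" : (S\PP)/(NP/S)
    [5,6] "quickly" : NP/S

S\PP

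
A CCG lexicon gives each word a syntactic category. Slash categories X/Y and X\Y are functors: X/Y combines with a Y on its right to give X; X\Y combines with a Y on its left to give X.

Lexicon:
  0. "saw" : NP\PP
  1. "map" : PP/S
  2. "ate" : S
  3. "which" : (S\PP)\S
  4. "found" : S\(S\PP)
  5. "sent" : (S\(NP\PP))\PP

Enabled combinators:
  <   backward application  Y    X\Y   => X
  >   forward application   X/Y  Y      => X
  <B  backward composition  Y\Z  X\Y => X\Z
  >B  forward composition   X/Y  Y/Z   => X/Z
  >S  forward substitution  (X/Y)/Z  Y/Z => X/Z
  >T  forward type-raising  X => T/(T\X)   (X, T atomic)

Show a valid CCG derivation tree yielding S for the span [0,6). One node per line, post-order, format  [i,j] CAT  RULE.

[0,6] S   <
  [0,1] "saw" : NP\PP
  [1,6] S\(NP\PP)   <
    [1,5] PP   >
      [1,2] "map" : PP/S
      [2,5] S   <
        [2,4] S\PP   <
          [2,3] "ate" : S
          [3,4] "which" : (S\PP)\S
        [4,5] "found" : S\(S\PP)
    [5,6] "sent" : (S\(NP\PP))\PP

[0,1] NP\PP  lex  "saw"
[1,2] PP/S  lex  "map"
[2,3] S  lex  "ate"
[3,4] (S\PP)\S  lex  "which"
[2,4] S\PP  <  k=3
[4,5] S\(S\PP)  lex  "found"
[2,5] S  <  k=4
[1,5] PP  >  k=2
[5,6] (S\(NP\PP))\PP  lex  "sent"
[1,6] S\(NP\PP)  <  k=5
[0,6] S  <  k=1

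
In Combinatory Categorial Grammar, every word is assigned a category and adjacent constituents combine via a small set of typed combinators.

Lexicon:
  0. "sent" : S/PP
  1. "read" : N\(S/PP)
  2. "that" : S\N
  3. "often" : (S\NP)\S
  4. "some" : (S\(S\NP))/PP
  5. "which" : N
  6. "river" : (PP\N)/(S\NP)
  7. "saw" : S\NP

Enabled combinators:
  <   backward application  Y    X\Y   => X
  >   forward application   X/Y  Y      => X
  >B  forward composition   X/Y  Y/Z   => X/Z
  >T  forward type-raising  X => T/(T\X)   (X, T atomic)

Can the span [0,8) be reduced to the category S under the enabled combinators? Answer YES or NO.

[0,8] S   <
  [0,4] S\NP   <
    [0,3] S   <
      [0,2] N   <
        [0,1] "sent" : S/PP
        [1,2] "read" : N\(S/PP)
      [2,3] "that" : S\N
    [3,4] "often" : (S\NP)\S
  [4,8] S\(S\NP)   >
    [4,5] "some" : (S\(S\NP))/PP
    [5,8] PP   >
      [5,6] PP/(PP\N)   >T
        [5,6] "which" : N
      [6,8] PP\N   >
        [6,7] "river" : (PP\N)/(S\NP)
        [7,8] "saw" : S\NP

YES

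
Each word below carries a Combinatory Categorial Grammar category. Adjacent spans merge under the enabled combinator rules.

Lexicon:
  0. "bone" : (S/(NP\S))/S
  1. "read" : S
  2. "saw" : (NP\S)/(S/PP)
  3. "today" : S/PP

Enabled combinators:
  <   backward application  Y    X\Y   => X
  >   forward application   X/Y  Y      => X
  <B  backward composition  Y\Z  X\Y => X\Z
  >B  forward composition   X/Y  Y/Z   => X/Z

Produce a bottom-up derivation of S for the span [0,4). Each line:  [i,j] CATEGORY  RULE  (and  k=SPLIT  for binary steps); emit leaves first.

[0,4] S   >
  [0,2] S/(NP\S)   >
    [0,1] "bone" : (S/(NP\S))/S
    [1,2] "read" : S
  [2,4] NP\S   >
    [2,3] "saw" : (NP\S)/(S/PP)
    [3,4] "today" : S/PP

[0,1] (S/(NP\S))/S  lex  "bone"
[1,2] S  lex  "read"
[0,2] S/(NP\S)  >  k=1
[2,3] (NP\S)/(S/PP)  lex  "saw"
[3,4] S/PP  lex  "today"
[2,4] NP\S  >  k=3
[0,4] S  >  k=2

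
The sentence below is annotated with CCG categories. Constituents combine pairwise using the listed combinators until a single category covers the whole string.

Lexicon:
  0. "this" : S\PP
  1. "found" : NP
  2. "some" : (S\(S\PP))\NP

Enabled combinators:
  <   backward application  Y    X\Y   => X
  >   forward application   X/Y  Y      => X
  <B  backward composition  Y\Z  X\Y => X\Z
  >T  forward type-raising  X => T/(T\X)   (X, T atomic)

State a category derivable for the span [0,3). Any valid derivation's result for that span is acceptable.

S

[0,3] S   <
  [0,1] "this" : S\PP
  [1,3] S\(S\PP)   <
    [1,2] "found" : NP
    [2,3] "some" : (S\(S\PP))\NP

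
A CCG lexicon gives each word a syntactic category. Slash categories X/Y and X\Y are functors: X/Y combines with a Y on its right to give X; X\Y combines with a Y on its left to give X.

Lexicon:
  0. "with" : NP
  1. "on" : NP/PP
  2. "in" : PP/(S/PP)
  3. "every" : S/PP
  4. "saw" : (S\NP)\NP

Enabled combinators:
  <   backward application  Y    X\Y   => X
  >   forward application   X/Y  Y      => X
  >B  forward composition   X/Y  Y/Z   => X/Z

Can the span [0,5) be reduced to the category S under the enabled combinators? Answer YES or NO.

YES

[0,5] S   <
  [0,1] "with" : NP
  [1,5] S\NP   <
    [1,4] NP   >
      [1,2] "on" : NP/PP
      [2,4] PP   >
        [2,3] "in" : PP/(S/PP)
        [3,4] "every" : S/PP
    [4,5] "saw" : (S\NP)\NP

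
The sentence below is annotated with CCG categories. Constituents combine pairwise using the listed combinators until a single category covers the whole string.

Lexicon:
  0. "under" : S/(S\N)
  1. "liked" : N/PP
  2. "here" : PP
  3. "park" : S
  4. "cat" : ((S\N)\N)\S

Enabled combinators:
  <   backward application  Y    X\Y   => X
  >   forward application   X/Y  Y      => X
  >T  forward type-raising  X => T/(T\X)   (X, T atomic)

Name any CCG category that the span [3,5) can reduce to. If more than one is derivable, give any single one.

[0,5] S   >
  [0,1] "under" : S/(S\N)
  [1,5] S\N   <
    [1,3] N   >
      [1,2] "liked" : N/PP
      [2,3] "here" : PP
    [3,5] (S\N)\N   <
      [3,4] "park" : S
      [4,5] "cat" : ((S\N)\N)\S

(S\N)\N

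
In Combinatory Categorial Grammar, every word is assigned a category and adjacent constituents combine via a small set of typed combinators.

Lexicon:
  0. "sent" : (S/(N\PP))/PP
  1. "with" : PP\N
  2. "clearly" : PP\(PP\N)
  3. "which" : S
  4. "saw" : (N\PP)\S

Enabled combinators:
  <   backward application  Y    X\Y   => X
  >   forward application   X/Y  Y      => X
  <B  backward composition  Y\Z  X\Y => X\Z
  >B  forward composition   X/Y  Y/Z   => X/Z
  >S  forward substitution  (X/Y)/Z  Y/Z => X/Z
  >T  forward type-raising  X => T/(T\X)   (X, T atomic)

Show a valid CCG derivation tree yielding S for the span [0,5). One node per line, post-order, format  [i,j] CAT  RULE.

[0,1] (S/(N\PP))/PP  lex  "sent"
[1,2] PP\N  lex  "with"
[2,3] PP\(PP\N)  lex  "clearly"
[1,3] PP  <  k=2
[0,3] S/(N\PP)  >  k=1
[3,4] S  lex  "which"
[4,5] (N\PP)\S  lex  "saw"
[3,5] N\PP  <  k=4
[0,5] S  >  k=3

[0,5] S   >
  [0,3] S/(N\PP)   >
    [0,1] "sent" : (S/(N\PP))/PP
    [1,3] PP   <
      [1,2] "with" : PP\N
      [2,3] "clearly" : PP\(PP\N)
  [3,5] N\PP   <
    [3,4] "which" : S
    [4,5] "saw" : (N\PP)\S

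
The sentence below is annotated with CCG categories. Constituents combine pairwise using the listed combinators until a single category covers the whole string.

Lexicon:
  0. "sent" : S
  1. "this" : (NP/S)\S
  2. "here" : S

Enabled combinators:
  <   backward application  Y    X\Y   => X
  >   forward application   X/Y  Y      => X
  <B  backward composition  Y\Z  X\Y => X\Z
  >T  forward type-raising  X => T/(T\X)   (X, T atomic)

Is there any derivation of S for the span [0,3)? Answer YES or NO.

S (NP/S)\S S
CKY chart[0,3] = {N/(N\NP), NP, NP/(NP\NP), PP/(PP\NP), S/(S\NP)}; S ∉ chart

NO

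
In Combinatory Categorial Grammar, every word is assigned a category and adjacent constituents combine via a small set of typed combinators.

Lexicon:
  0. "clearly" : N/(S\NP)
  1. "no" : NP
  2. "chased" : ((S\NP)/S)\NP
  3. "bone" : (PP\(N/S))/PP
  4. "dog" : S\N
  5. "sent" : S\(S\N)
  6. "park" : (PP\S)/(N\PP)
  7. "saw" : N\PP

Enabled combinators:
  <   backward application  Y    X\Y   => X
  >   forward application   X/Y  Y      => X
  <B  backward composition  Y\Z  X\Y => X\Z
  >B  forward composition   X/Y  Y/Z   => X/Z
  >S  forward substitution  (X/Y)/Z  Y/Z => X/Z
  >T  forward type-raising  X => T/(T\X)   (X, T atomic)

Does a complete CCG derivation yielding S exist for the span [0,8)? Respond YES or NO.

NO

N/(S\NP) NP ((S\NP)/S)\NP (PP\(N/S))/PP S\N S\(S\N) (PP\S)/(N\PP) N\PP
CKY chart[0,8] = {N/(N\PP), NP/(NP\PP), PP, PP/(PP\PP), S/(S\PP)}; S ∉ chart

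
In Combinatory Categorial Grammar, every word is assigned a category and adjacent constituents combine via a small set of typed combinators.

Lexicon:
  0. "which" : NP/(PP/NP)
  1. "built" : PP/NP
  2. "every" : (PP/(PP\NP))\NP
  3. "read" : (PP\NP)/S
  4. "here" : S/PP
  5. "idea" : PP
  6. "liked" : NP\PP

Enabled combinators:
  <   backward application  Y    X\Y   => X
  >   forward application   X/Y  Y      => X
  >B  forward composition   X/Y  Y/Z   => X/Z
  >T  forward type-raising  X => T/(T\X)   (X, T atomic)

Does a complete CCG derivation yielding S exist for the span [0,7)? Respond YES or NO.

NP/(PP/NP) PP/NP (PP/(PP\NP))\NP (PP\NP)/S S/PP PP NP\PP
CKY chart[0,7] = {N/(N\NP), NP, NP/(NP\NP), PP/(PP\NP), S/(S\NP)}; S ∉ chart

NO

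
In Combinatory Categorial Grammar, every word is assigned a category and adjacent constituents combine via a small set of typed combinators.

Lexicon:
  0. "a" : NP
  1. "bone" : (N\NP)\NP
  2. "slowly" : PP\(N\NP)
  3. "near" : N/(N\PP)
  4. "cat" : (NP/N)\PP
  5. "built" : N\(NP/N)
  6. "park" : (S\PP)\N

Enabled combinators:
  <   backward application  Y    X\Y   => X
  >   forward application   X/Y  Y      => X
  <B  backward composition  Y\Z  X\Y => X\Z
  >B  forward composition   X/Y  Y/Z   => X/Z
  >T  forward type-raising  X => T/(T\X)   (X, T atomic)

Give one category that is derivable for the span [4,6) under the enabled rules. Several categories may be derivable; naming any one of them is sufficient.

[0,7] S   <
  [0,3] PP   >
    [0,1] PP/(PP\NP)   >T
      [0,1] "a" : NP
    [1,3] PP\NP   <B
      [1,2] "bone" : (N\NP)\NP
      [2,3] "slowly" : PP\(N\NP)
  [3,7] S\PP   <
    [3,6] N   >
      [3,4] "near" : N/(N\PP)
      [4,6] N\PP   <B
        [4,5] "cat" : (NP/N)\PP
        [5,6] "built" : N\(NP/N)
    [6,7] "park" : (S\PP)\N

N\PP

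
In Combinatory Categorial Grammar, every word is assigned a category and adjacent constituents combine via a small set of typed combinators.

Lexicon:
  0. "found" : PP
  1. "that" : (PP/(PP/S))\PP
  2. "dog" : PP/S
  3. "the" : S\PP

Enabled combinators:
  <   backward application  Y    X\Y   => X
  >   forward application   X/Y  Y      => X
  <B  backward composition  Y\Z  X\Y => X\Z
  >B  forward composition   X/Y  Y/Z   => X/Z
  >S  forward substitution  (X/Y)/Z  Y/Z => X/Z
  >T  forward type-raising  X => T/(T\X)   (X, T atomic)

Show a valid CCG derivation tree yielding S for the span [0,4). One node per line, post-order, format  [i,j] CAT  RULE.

[0,1] PP  lex  "found"
[1,2] (PP/(PP/S))\PP  lex  "that"
[0,2] PP/(PP/S)  <  k=1
[2,3] PP/S  lex  "dog"
[0,3] PP  >  k=2
[3,4] S\PP  lex  "the"
[0,4] S  <  k=3

[0,4] S   <
  [0,3] PP   >
    [0,2] PP/(PP/S)   <
      [0,1] "found" : PP
      [1,2] "that" : (PP/(PP/S))\PP
    [2,3] "dog" : PP/S
  [3,4] "the" : S\PP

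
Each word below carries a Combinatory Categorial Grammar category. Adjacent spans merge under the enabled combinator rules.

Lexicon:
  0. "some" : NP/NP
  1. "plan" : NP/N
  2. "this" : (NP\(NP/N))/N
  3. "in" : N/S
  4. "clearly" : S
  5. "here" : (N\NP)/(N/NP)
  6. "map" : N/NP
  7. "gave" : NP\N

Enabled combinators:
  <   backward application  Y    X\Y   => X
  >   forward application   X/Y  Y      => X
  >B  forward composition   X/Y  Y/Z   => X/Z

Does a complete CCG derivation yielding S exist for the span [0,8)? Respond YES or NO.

NO

NP/NP NP/N (NP\(NP/N))/N N/S S (N\NP)/(N/NP) N/NP NP\N
CKY chart[0,8] = {NP}; S ∉ chart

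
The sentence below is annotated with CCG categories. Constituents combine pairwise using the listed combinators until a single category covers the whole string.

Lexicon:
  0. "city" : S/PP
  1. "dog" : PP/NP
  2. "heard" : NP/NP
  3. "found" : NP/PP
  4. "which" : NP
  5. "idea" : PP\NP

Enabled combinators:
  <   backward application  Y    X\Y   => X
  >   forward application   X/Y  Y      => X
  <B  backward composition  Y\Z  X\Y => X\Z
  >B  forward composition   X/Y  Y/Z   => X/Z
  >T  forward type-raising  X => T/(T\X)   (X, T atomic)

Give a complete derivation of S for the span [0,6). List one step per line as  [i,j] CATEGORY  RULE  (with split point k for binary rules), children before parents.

[0,1] S/PP  lex  "city"
[1,2] PP/NP  lex  "dog"
[2,3] NP/NP  lex  "heard"
[1,3] PP/NP  >B  k=2
[0,3] S/NP  >B  k=1
[3,4] NP/PP  lex  "found"
[4,5] NP  lex  "which"
[5,6] PP\NP  lex  "idea"
[4,6] PP  <  k=5
[3,6] NP  >  k=4
[0,6] S  >  k=3

[0,6] S   >
  [0,3] S/NP   >B
    [0,1] "city" : S/PP
    [1,3] PP/NP   >B
      [1,2] "dog" : PP/NP
      [2,3] "heard" : NP/NP
  [3,6] NP   >
    [3,4] "found" : NP/PP
    [4,6] PP   <
      [4,5] "which" : NP
      [5,6] "idea" : PP\NP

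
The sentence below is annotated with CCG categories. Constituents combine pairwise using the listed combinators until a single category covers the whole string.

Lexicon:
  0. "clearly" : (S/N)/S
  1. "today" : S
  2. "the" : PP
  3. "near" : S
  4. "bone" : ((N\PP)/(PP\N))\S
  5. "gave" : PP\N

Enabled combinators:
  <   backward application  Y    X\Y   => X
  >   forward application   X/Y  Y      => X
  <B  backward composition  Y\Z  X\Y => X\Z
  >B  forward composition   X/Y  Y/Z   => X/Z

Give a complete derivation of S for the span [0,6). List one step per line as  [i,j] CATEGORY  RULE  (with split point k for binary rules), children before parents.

[0,6] S   >
  [0,2] S/N   >
    [0,1] "clearly" : (S/N)/S
    [1,2] "today" : S
  [2,6] N   <
    [2,3] "the" : PP
    [3,6] N\PP   >
      [3,5] (N\PP)/(PP\N)   <
        [3,4] "near" : S
        [4,5] "bone" : ((N\PP)/(PP\N))\S
      [5,6] "gave" : PP\N

[0,1] (S/N)/S  lex  "clearly"
[1,2] S  lex  "today"
[0,2] S/N  >  k=1
[2,3] PP  lex  "the"
[3,4] S  lex  "near"
[4,5] ((N\PP)/(PP\N))\S  lex  "bone"
[3,5] (N\PP)/(PP\N)  <  k=4
[5,6] PP\N  lex  "gave"
[3,6] N\PP  >  k=5
[2,6] N  <  k=3
[0,6] S  >  k=2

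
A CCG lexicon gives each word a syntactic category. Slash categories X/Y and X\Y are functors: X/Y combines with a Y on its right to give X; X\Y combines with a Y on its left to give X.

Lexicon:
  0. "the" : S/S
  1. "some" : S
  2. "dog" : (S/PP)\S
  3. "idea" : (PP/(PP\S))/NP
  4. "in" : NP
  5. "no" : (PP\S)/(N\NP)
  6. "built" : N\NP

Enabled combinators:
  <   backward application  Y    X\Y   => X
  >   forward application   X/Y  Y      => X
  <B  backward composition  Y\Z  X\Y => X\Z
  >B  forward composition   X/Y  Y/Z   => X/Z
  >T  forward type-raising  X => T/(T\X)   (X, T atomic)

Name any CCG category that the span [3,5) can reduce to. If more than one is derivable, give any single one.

[0,7] S   >
  [0,3] S/PP   >B
    [0,1] "the" : S/S
    [1,3] S/PP   <
      [1,2] "some" : S
      [2,3] "dog" : (S/PP)\S
  [3,7] PP   >
    [3,5] PP/(PP\S)   >
      [3,4] "idea" : (PP/(PP\S))/NP
      [4,5] "in" : NP
    [5,7] PP\S   >
      [5,6] "no" : (PP\S)/(N\NP)
      [6,7] "built" : N\NP

PP/(PP\S)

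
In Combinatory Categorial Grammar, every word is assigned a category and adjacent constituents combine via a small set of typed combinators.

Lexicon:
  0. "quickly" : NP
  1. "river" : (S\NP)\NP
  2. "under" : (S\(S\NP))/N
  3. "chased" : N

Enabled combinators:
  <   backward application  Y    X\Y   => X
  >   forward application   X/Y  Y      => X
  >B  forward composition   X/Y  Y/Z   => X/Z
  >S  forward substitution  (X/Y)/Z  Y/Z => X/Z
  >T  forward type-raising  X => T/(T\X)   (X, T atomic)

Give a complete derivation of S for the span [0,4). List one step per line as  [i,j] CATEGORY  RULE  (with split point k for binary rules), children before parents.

[0,1] NP  lex  "quickly"
[1,2] (S\NP)\NP  lex  "river"
[0,2] S\NP  <  k=1
[2,3] (S\(S\NP))/N  lex  "under"
[3,4] N  lex  "chased"
[2,4] S\(S\NP)  >  k=3
[0,4] S  <  k=2

[0,4] S   <
  [0,2] S\NP   <
    [0,1] "quickly" : NP
    [1,2] "river" : (S\NP)\NP
  [2,4] S\(S\NP)   >
    [2,3] "under" : (S\(S\NP))/N
    [3,4] "chased" : N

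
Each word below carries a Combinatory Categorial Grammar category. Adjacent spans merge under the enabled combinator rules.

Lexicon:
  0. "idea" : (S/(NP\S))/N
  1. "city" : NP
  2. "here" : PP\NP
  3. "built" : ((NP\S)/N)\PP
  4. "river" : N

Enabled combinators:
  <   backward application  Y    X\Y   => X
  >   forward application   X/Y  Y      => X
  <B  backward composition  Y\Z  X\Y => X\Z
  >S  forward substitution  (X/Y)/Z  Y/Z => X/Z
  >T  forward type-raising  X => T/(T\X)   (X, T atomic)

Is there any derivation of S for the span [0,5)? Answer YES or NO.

[0,5] S   >
  [0,4] S/N   >S
    [0,1] "idea" : (S/(NP\S))/N
    [1,4] (NP\S)/N   <
      [1,3] PP   <
        [1,2] "city" : NP
        [2,3] "here" : PP\NP
      [3,4] "built" : ((NP\S)/N)\PP
  [4,5] "river" : N

YES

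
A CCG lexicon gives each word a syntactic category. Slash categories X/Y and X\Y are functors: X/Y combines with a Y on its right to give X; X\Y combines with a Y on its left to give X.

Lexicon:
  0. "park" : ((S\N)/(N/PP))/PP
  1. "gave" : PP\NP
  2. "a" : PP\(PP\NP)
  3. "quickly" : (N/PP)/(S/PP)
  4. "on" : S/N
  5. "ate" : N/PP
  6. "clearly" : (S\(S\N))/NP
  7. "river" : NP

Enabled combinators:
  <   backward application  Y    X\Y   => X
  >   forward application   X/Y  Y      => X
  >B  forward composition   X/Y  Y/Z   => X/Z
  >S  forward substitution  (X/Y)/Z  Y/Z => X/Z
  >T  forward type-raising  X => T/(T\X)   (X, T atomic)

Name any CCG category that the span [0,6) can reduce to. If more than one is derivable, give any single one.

S\N

[0,8] S   <
  [0,6] S\N   >
    [0,3] (S\N)/(N/PP)   >
      [0,1] "park" : ((S\N)/(N/PP))/PP
      [1,3] PP   <
        [1,2] "gave" : PP\NP
        [2,3] "a" : PP\(PP\NP)
    [3,6] N/PP   >
      [3,4] "quickly" : (N/PP)/(S/PP)
      [4,6] S/PP   >B
        [4,5] "on" : S/N
        [5,6] "ate" : N/PP
  [6,8] S\(S\N)   >
    [6,7] "clearly" : (S\(S\N))/NP
    [7,8] "river" : NP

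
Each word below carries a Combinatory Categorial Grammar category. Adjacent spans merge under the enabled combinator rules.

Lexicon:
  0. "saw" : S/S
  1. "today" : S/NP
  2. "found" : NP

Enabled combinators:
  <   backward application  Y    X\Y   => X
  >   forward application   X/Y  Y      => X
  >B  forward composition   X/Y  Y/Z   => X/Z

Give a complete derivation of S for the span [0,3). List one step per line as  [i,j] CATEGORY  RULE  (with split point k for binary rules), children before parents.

[0,3] S   >
  [0,2] S/NP   >B
    [0,1] "saw" : S/S
    [1,2] "today" : S/NP
  [2,3] "found" : NP

[0,1] S/S  lex  "saw"
[1,2] S/NP  lex  "today"
[0,2] S/NP  >B  k=1
[2,3] NP  lex  "found"
[0,3] S  >  k=2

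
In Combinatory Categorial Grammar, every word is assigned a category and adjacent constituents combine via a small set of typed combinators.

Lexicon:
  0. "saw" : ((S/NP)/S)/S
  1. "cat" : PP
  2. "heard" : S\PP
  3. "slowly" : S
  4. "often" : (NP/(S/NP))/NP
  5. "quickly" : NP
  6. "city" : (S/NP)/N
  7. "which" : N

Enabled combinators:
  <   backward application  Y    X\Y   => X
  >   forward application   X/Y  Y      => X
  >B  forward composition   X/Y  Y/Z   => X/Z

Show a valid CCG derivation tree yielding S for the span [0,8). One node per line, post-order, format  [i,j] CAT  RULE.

[0,1] ((S/NP)/S)/S  lex  "saw"
[1,2] PP  lex  "cat"
[2,3] S\PP  lex  "heard"
[1,3] S  <  k=2
[0,3] (S/NP)/S  >  k=1
[3,4] S  lex  "slowly"
[0,4] S/NP  >  k=3
[4,5] (NP/(S/NP))/NP  lex  "often"
[5,6] NP  lex  "quickly"
[4,6] NP/(S/NP)  >  k=5
[6,7] (S/NP)/N  lex  "city"
[7,8] N  lex  "which"
[6,8] S/NP  >  k=7
[4,8] NP  >  k=6
[0,8] S  >  k=4

[0,8] S   >
  [0,4] S/NP   >
    [0,3] (S/NP)/S   >
      [0,1] "saw" : ((S/NP)/S)/S
      [1,3] S   <
        [1,2] "cat" : PP
        [2,3] "heard" : S\PP
    [3,4] "slowly" : S
  [4,8] NP   >
    [4,6] NP/(S/NP)   >
      [4,5] "often" : (NP/(S/NP))/NP
      [5,6] "quickly" : NP
    [6,8] S/NP   >
      [6,7] "city" : (S/NP)/N
      [7,8] "which" : N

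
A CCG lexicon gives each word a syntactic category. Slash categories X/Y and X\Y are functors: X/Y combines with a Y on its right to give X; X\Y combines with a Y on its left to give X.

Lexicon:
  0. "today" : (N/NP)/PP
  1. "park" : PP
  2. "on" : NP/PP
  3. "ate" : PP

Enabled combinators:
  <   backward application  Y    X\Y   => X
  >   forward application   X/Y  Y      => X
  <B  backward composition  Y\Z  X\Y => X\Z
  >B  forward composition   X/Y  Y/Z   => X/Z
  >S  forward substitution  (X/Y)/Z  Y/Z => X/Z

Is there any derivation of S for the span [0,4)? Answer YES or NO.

(N/NP)/PP PP NP/PP PP
CKY chart[0,4] = {N}; S ∉ chart

NO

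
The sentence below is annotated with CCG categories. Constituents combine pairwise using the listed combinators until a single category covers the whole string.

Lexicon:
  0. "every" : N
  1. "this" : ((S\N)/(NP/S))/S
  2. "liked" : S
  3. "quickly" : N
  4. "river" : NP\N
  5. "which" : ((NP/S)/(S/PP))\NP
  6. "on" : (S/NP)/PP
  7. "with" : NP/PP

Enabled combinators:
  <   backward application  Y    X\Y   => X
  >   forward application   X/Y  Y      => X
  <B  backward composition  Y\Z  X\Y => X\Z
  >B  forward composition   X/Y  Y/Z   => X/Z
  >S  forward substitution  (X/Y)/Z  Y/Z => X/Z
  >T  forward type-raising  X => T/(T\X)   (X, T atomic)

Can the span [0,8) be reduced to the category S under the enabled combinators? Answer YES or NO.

[0,8] S   >
  [0,1] S/(S\N)   >T
    [0,1] "every" : N
  [1,8] S\N   >
    [1,3] (S\N)/(NP/S)   >
      [1,2] "this" : ((S\N)/(NP/S))/S
      [2,3] "liked" : S
    [3,8] NP/S   >
      [3,6] (NP/S)/(S/PP)   <
        [3,5] NP   <
          [3,4] "quickly" : N
          [4,5] "river" : NP\N
        [5,6] "which" : ((NP/S)/(S/PP))\NP
      [6,8] S/PP   >S
        [6,7] "on" : (S/NP)/PP
        [7,8] "with" : NP/PP

YES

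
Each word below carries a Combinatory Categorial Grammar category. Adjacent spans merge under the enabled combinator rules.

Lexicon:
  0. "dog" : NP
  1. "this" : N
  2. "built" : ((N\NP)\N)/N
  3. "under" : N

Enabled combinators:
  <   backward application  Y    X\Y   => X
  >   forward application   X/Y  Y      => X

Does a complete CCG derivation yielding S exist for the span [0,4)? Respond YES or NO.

NP N ((N\NP)\N)/N N
CKY chart[0,4] = {N}; S ∉ chart

NO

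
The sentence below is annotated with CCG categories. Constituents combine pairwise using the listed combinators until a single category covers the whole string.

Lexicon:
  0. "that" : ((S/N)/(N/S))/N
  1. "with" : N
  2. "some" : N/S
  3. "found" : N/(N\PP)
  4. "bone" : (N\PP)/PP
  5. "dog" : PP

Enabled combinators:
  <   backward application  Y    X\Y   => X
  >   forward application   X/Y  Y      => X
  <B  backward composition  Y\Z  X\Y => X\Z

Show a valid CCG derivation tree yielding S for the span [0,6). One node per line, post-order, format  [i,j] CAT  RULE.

[0,1] ((S/N)/(N/S))/N  lex  "that"
[1,2] N  lex  "with"
[0,2] (S/N)/(N/S)  >  k=1
[2,3] N/S  lex  "some"
[0,3] S/N  >  k=2
[3,4] N/(N\PP)  lex  "found"
[4,5] (N\PP)/PP  lex  "bone"
[5,6] PP  lex  "dog"
[4,6] N\PP  >  k=5
[3,6] N  >  k=4
[0,6] S  >  k=3

[0,6] S   >
  [0,3] S/N   >
    [0,2] (S/N)/(N/S)   >
      [0,1] "that" : ((S/N)/(N/S))/N
      [1,2] "with" : N
    [2,3] "some" : N/S
  [3,6] N   >
    [3,4] "found" : N/(N\PP)
    [4,6] N\PP   >
      [4,5] "bone" : (N\PP)/PP
      [5,6] "dog" : PP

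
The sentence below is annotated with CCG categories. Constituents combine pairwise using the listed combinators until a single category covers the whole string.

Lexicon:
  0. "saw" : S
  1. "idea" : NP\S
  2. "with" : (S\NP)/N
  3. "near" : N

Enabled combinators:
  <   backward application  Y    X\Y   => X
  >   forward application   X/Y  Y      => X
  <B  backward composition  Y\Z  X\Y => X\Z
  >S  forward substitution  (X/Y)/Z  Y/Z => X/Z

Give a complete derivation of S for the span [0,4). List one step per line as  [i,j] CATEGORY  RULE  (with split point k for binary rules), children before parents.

[0,1] S  lex  "saw"
[1,2] NP\S  lex  "idea"
[0,2] NP  <  k=1
[2,3] (S\NP)/N  lex  "with"
[3,4] N  lex  "near"
[2,4] S\NP  >  k=3
[0,4] S  <  k=2

[0,4] S   <
  [0,2] NP   <
    [0,1] "saw" : S
    [1,2] "idea" : NP\S
  [2,4] S\NP   >
    [2,3] "with" : (S\NP)/N
    [3,4] "near" : N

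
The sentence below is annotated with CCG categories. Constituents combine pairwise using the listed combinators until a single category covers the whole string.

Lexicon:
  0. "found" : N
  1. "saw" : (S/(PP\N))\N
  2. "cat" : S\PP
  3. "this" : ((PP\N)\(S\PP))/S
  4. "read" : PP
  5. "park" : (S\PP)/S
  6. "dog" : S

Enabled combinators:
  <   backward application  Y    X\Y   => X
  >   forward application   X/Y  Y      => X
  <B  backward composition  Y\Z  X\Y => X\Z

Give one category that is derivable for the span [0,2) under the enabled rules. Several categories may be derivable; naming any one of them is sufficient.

S/(PP\N)

[0,7] S   >
  [0,2] S/(PP\N)   <
    [0,1] "found" : N
    [1,2] "saw" : (S/(PP\N))\N
  [2,7] PP\N   <
    [2,3] "cat" : S\PP
    [3,7] (PP\N)\(S\PP)   >
      [3,4] "this" : ((PP\N)\(S\PP))/S
      [4,7] S   <
        [4,5] "read" : PP
        [5,7] S\PP   >
          [5,6] "park" : (S\PP)/S
          [6,7] "dog" : S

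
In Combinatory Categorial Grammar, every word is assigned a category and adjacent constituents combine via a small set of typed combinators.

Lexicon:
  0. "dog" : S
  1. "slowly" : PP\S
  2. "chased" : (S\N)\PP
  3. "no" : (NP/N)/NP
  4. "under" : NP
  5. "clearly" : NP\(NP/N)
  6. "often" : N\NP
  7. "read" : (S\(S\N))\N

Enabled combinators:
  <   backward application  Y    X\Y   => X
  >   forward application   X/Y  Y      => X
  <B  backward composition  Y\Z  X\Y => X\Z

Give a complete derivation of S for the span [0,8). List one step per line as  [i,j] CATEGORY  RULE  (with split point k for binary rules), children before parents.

[0,8] S   <
  [0,3] S\N   <
    [0,2] PP   <
      [0,1] "dog" : S
      [1,2] "slowly" : PP\S
    [2,3] "chased" : (S\N)\PP
  [3,8] S\(S\N)   <
    [3,7] N   <
      [3,6] NP   <
        [3,5] NP/N   >
          [3,4] "no" : (NP/N)/NP
          [4,5] "under" : NP
        [5,6] "clearly" : NP\(NP/N)
      [6,7] "often" : N\NP
    [7,8] "read" : (S\(S\N))\N

[0,1] S  lex  "dog"
[1,2] PP\S  lex  "slowly"
[0,2] PP  <  k=1
[2,3] (S\N)\PP  lex  "chased"
[0,3] S\N  <  k=2
[3,4] (NP/N)/NP  lex  "no"
[4,5] NP  lex  "under"
[3,5] NP/N  >  k=4
[5,6] NP\(NP/N)  lex  "clearly"
[3,6] NP  <  k=5
[6,7] N\NP  lex  "often"
[3,7] N  <  k=6
[7,8] (S\(S\N))\N  lex  "read"
[3,8] S\(S\N)  <  k=7
[0,8] S  <  k=3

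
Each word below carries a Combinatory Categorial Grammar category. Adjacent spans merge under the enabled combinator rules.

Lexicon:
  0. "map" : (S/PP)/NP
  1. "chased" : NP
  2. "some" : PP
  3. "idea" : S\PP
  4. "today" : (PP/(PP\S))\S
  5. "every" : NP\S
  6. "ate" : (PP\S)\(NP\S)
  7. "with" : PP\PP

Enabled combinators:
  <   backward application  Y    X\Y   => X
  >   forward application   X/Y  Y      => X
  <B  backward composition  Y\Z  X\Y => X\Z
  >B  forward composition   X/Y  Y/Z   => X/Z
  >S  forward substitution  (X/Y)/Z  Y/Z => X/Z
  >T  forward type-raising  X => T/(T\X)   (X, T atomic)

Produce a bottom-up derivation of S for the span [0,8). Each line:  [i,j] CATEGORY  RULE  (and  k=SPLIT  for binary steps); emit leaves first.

[0,1] (S/PP)/NP  lex  "map"
[1,2] NP  lex  "chased"
[0,2] S/PP  >  k=1
[2,3] PP  lex  "some"
[3,4] S\PP  lex  "idea"
[2,4] S  <  k=3
[4,5] (PP/(PP\S))\S  lex  "today"
[2,5] PP/(PP\S)  <  k=4
[5,6] NP\S  lex  "every"
[6,7] (PP\S)\(NP\S)  lex  "ate"
[5,7] PP\S  <  k=6
[7,8] PP\PP  lex  "with"
[5,8] PP\S  <B  k=7
[2,8] PP  >  k=5
[0,8] S  >  k=2

[0,8] S   >
  [0,2] S/PP   >
    [0,1] "map" : (S/PP)/NP
    [1,2] "chased" : NP
  [2,8] PP   >
    [2,5] PP/(PP\S)   <
      [2,4] S   <
        [2,3] "some" : PP
        [3,4] "idea" : S\PP
      [4,5] "today" : (PP/(PP\S))\S
    [5,8] PP\S   <B
      [5,7] PP\S   <
        [5,6] "every" : NP\S
        [6,7] "ate" : (PP\S)\(NP\S)
      [7,8] "with" : PP\PP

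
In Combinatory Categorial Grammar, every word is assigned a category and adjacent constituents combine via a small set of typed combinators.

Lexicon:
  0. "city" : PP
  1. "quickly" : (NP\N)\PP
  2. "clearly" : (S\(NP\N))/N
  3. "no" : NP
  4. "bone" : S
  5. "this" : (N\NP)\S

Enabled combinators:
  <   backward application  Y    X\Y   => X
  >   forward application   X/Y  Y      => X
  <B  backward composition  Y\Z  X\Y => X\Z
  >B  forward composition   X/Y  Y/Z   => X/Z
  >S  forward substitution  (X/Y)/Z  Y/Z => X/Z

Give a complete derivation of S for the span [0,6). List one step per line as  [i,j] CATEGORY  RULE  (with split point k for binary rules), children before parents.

[0,1] PP  lex  "city"
[1,2] (NP\N)\PP  lex  "quickly"
[0,2] NP\N  <  k=1
[2,3] (S\(NP\N))/N  lex  "clearly"
[3,4] NP  lex  "no"
[4,5] S  lex  "bone"
[5,6] (N\NP)\S  lex  "this"
[4,6] N\NP  <  k=5
[3,6] N  <  k=4
[2,6] S\(NP\N)  >  k=3
[0,6] S  <  k=2

[0,6] S   <
  [0,2] NP\N   <
    [0,1] "city" : PP
    [1,2] "quickly" : (NP\N)\PP
  [2,6] S\(NP\N)   >
    [2,3] "clearly" : (S\(NP\N))/N
    [3,6] N   <
      [3,4] "no" : NP
      [4,6] N\NP   <
        [4,5] "bone" : S
        [5,6] "this" : (N\NP)\S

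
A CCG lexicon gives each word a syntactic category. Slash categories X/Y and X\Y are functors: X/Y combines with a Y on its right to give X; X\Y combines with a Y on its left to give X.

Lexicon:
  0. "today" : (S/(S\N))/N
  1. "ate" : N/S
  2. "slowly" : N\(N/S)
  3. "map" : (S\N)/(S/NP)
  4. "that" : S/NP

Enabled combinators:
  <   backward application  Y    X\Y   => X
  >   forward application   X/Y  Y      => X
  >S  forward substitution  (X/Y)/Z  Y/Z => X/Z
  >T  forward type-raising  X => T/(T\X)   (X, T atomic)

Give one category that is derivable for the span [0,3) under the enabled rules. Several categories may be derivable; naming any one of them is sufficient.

S/(S\N)

[0,5] S   >
  [0,3] S/(S\N)   >
    [0,1] "today" : (S/(S\N))/N
    [1,3] N   <
      [1,2] "ate" : N/S
      [2,3] "slowly" : N\(N/S)
  [3,5] S\N   >
    [3,4] "map" : (S\N)/(S/NP)
    [4,5] "that" : S/NP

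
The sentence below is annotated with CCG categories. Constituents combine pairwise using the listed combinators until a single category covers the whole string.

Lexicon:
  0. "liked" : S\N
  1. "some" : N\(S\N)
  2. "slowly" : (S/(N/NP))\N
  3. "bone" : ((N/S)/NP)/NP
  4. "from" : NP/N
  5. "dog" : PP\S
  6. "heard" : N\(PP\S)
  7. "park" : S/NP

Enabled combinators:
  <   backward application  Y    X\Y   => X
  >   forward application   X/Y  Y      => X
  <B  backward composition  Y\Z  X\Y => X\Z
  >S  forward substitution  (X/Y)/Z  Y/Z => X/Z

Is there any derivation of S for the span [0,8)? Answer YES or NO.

YES

[0,8] S   >
  [0,3] S/(N/NP)   <
    [0,2] N   <
      [0,1] "liked" : S\N
      [1,2] "some" : N\(S\N)
    [2,3] "slowly" : (S/(N/NP))\N
  [3,8] N/NP   >S
    [3,7] (N/S)/NP   >
      [3,4] "bone" : ((N/S)/NP)/NP
      [4,7] NP   >
        [4,5] "from" : NP/N
        [5,7] N   <
          [5,6] "dog" : PP\S
          [6,7] "heard" : N\(PP\S)
    [7,8] "park" : S/NP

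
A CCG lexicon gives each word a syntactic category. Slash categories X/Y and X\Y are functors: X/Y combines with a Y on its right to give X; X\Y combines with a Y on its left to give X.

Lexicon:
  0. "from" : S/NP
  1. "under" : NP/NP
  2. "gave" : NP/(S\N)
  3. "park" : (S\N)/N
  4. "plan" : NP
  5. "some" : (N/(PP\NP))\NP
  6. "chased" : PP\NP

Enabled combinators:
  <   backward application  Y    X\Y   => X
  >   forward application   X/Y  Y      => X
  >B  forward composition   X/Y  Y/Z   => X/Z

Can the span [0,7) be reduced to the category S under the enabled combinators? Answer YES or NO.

YES

[0,7] S   >
  [0,4] S/N   >B
    [0,1] "from" : S/NP
    [1,4] NP/N   >B
      [1,2] "under" : NP/NP
      [2,4] NP/N   >B
        [2,3] "gave" : NP/(S\N)
        [3,4] "park" : (S\N)/N
  [4,7] N   >
    [4,6] N/(PP\NP)   <
      [4,5] "plan" : NP
      [5,6] "some" : (N/(PP\NP))\NP
    [6,7] "chased" : PP\NP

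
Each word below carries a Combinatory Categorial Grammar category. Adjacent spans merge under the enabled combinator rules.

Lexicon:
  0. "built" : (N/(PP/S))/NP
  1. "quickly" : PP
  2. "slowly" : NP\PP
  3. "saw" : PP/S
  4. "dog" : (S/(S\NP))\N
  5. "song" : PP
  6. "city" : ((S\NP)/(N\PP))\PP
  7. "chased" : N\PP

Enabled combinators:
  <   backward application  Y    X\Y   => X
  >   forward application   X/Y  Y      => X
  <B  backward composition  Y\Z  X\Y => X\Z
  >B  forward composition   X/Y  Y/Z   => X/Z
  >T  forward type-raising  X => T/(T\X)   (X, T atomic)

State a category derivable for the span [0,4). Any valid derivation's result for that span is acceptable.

[0,8] S   >
  [0,5] S/(S\NP)   <
    [0,4] N   >
      [0,3] N/(PP/S)   >
        [0,1] "built" : (N/(PP/S))/NP
        [1,3] NP   >
          [1,2] NP/(NP\PP)   >T
            [1,2] "quickly" : PP
          [2,3] "slowly" : NP\PP
      [3,4] "saw" : PP/S
    [4,5] "dog" : (S/(S\NP))\N
  [5,8] S\NP   >
    [5,7] (S\NP)/(N\PP)   <
      [5,6] "song" : PP
      [6,7] "city" : ((S\NP)/(N\PP))\PP
    [7,8] "chased" : N\PP

N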